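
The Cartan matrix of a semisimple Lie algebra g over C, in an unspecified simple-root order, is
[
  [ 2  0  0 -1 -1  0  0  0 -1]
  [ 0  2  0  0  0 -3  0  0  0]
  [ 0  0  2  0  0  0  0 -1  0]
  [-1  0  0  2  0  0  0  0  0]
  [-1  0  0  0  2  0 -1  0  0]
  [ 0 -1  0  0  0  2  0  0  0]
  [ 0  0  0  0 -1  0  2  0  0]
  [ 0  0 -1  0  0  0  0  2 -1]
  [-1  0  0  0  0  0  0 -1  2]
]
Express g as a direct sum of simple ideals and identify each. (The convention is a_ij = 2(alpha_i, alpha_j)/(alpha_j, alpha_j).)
The diagram associated to this matrix has two connected components: the simple roots {alpha_1, alpha_3, alpha_4, alpha_5, alpha_7, alpha_8, alpha_9} form a chain of 6 nodes with one extra node attached to the third node from one end (E_7), and {alpha_2, alpha_6} form two nodes joined by a triple edge (G_2). A semisimple Lie algebra decomposes uniquely as the direct sum of simple ideals, one per connected component of its Dynkin diagram, so g ≅ E_7 ⊕ G_2 (dimension 133 + 14 = 147).

E_7 + G_2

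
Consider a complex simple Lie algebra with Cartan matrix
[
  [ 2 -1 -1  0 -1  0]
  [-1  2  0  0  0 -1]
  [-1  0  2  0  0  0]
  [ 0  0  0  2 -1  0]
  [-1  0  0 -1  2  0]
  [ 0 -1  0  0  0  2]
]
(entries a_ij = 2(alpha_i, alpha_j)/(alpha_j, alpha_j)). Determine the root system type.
E6

The matrix has rank 6 with 2's on the diagonal. Reading the off-diagonal entries as Dynkin edges (a single edge where a_ij = a_ji = -1; a double or triple edge where a_ij * a_ji = 2 or 3), the diagram is a chain of 5 nodes with one extra node attached to the third node from one end (E_6). One simple-root ordering that puts it in standard form is (alpha_4, alpha_3, alpha_5, alpha_1, alpha_2, alpha_6). So the algebra is type E_6.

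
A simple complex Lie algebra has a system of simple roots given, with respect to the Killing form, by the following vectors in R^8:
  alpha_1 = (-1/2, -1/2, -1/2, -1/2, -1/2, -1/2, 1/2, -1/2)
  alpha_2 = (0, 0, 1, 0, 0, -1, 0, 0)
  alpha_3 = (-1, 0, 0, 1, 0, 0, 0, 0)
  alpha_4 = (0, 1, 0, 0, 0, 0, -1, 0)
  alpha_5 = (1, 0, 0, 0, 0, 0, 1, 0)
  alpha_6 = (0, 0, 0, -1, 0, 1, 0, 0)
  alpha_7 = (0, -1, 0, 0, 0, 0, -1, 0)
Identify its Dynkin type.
E_7

Compute the Cartan integers a_ij = 2(alpha_i, alpha_j)/(alpha_j, alpha_j); the resulting 7x7 Cartan matrix is
[[2, 0, 0, -1, 0, 0, 0], [0, 2, 0, 0, 0, -1, 0], [0, 0, 2, 0, -1, -1, 0], [-1, 0, 0, 2, -1, 0, 0], [0, 0, -1, -1, 2, 0, -1], [0, -1, -1, 0, 0, 2, 0], [0, 0, 0, 0, -1, 0, 2]].
All simple roots have the same length, so the diagram is simply laced. The associated Dynkin diagram is a chain of 6 nodes with one extra node attached to the third node from one end (E_7), so the type is E_7.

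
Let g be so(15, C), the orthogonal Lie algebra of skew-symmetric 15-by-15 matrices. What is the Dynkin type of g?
type B_7

This is so(15) with 15 odd, which has dimension 15(15-1)/2 = 105 and rank (15-1)/2 = 7. In the classification of classical Lie algebras, the orthogonal algebra so(2n+1) in an odd number of variables has type B_n; here n = 7, so the Dynkin diagram is a chain of 7 nodes with a double edge at one end; the terminal node there is the unique short simple root (B_7). Hence the type is B_7.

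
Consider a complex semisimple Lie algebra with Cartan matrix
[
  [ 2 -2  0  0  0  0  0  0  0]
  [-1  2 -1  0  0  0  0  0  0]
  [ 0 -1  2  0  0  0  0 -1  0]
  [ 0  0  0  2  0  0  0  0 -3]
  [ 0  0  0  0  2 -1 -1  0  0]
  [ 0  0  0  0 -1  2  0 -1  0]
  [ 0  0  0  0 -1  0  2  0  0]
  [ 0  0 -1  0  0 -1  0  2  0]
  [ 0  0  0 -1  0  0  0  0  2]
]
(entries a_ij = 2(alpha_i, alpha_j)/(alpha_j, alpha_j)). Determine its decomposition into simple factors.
The diagram associated to this matrix has two connected components: the simple roots {alpha_1, alpha_2, alpha_3, alpha_5, alpha_6, alpha_7, alpha_8} form a chain of 7 nodes with a double edge at one end; the terminal node there is the unique long simple root (C_7), and {alpha_4, alpha_9} form two nodes joined by a triple edge (G_2). A semisimple Lie algebra decomposes uniquely as the direct sum of simple ideals, one per connected component of its Dynkin diagram, so g ≅ C_7 ⊕ G_2 (dimension 105 + 14 = 119).

type C_7 + type G_2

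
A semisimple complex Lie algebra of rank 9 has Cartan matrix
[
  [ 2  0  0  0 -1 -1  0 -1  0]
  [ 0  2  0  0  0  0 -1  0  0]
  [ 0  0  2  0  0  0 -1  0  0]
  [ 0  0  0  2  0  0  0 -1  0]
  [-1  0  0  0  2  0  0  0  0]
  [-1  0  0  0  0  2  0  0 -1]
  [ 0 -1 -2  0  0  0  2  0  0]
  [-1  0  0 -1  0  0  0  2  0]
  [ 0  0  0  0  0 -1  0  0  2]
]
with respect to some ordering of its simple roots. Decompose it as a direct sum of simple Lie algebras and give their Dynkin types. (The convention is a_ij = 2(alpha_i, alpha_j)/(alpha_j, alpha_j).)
B_3 (so(7)) + E_6

The diagram associated to this matrix has two connected components: the simple roots {alpha_2, alpha_3, alpha_7} form a chain of 3 nodes with a double edge at one end; the terminal node there is the unique short simple root (B_3), and {alpha_1, alpha_4, alpha_5, alpha_6, alpha_8, alpha_9} form a chain of 5 nodes with one extra node attached to the third node from one end (E_6). A semisimple Lie algebra decomposes uniquely as the direct sum of simple ideals, one per connected component of its Dynkin diagram, so g ≅ B_3 ⊕ E_6 (dimension 21 + 78 = 99).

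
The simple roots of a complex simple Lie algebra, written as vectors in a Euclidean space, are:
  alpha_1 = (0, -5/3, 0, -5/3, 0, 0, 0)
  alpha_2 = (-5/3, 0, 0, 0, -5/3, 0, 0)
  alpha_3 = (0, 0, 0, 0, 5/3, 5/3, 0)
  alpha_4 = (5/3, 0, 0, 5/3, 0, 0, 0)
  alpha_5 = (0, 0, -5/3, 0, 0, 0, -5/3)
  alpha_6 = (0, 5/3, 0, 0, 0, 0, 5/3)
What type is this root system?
A_6 (sl(7))

Compute the Cartan integers a_ij = 2(alpha_i, alpha_j)/(alpha_j, alpha_j); the resulting 6x6 Cartan matrix is
[[2, 0, 0, -1, 0, -1], [0, 2, -1, -1, 0, 0], [0, -1, 2, 0, 0, 0], [-1, -1, 0, 2, 0, 0], [0, 0, 0, 0, 2, -1], [-1, 0, 0, 0, -1, 2]].
All simple roots have the same length, so the diagram is simply laced. The associated Dynkin diagram is a chain of 6 nodes with single edges (A_6), so the type is A_6 (the algebra sl(7)).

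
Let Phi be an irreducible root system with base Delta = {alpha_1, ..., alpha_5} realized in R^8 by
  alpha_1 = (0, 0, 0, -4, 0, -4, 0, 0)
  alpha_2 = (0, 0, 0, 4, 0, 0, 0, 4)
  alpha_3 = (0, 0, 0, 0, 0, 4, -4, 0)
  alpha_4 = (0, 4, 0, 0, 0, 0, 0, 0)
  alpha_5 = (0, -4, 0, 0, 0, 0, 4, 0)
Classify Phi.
B_5

Compute the Cartan integers a_ij = 2(alpha_i, alpha_j)/(alpha_j, alpha_j); the resulting 5x5 Cartan matrix is
[[2, -1, -1, 0, 0], [-1, 2, 0, 0, 0], [-1, 0, 2, 0, -1], [0, 0, 0, 2, -1], [0, 0, -1, -2, 2]].
The roots have two lengths (squared-length ratio 2:1); the short ones are alpha_{4}. The associated Dynkin diagram is a chain of 5 nodes with a double edge at one end; the terminal node there is the unique short simple root (B_5), so the type is B_5 (the algebra so(11)).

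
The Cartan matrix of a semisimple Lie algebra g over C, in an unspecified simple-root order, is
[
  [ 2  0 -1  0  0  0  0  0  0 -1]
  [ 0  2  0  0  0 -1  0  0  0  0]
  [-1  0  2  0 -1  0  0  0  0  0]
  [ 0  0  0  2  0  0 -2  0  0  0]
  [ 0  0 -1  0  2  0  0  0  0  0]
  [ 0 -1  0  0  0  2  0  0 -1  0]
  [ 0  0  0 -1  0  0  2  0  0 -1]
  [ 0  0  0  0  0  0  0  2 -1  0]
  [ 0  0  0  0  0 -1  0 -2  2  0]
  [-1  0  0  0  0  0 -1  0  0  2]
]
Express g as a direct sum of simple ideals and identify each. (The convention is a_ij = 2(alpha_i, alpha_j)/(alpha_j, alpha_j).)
The diagram associated to this matrix has two connected components: the simple roots {alpha_2, alpha_6, alpha_8, alpha_9} form a chain of 4 nodes with a double edge at one end; the terminal node there is the unique short simple root (B_4), and {alpha_1, alpha_3, alpha_4, alpha_5, alpha_7, alpha_10} form a chain of 6 nodes with a double edge at one end; the terminal node there is the unique long simple root (C_6). A semisimple Lie algebra decomposes uniquely as the direct sum of simple ideals, one per connected component of its Dynkin diagram, so g ≅ B_4 ⊕ C_6 (dimension 36 + 78 = 114).

type B_4 + type C_6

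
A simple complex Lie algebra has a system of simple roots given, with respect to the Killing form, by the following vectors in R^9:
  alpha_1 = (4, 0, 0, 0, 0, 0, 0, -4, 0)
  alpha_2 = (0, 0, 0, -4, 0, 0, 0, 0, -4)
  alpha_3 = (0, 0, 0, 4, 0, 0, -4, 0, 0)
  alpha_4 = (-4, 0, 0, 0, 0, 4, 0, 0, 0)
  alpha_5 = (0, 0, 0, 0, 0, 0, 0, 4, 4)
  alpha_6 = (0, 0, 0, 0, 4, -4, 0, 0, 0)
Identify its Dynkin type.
Compute the Cartan integers a_ij = 2(alpha_i, alpha_j)/(alpha_j, alpha_j); the resulting 6x6 Cartan matrix is
[[2, 0, 0, -1, -1, 0], [0, 2, -1, 0, -1, 0], [0, -1, 2, 0, 0, 0], [-1, 0, 0, 2, 0, -1], [-1, -1, 0, 0, 2, 0], [0, 0, 0, -1, 0, 2]].
All simple roots have the same length, so the diagram is simply laced. The associated Dynkin diagram is a chain of 6 nodes with single edges (A_6), so the type is A_6 (the algebra sl(7)).

A_6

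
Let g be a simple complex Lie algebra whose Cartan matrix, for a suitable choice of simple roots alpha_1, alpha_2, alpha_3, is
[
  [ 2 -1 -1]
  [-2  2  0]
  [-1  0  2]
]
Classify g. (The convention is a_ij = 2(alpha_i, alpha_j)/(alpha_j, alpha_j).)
The matrix has rank 3 with 2's on the diagonal. Reading the off-diagonal entries as Dynkin edges (a single edge where a_ij = a_ji = -1; a double or triple edge where a_ij * a_ji = 2 or 3), the diagram is a chain of 3 nodes with a double edge at one end; the terminal node there is the unique long simple root (C_3). One simple-root ordering that puts it in standard form is (alpha_3, alpha_1, alpha_2). So the algebra is type C_3, i.e. sp(6).

C3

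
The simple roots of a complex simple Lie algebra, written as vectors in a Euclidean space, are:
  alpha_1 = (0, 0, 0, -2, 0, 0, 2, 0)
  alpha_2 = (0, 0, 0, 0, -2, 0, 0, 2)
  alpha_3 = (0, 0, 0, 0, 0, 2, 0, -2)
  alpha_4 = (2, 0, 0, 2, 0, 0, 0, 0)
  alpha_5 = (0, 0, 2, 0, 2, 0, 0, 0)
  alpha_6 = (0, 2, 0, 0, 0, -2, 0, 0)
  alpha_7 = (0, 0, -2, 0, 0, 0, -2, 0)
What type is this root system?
A7

Compute the Cartan integers a_ij = 2(alpha_i, alpha_j)/(alpha_j, alpha_j); the resulting 7x7 Cartan matrix is
[[2, 0, 0, -1, 0, 0, -1], [0, 2, -1, 0, -1, 0, 0], [0, -1, 2, 0, 0, -1, 0], [-1, 0, 0, 2, 0, 0, 0], [0, -1, 0, 0, 2, 0, -1], [0, 0, -1, 0, 0, 2, 0], [-1, 0, 0, 0, -1, 0, 2]].
All simple roots have the same length, so the diagram is simply laced. The associated Dynkin diagram is a chain of 7 nodes with single edges (A_7), so the type is A_7 (the algebra sl(8)).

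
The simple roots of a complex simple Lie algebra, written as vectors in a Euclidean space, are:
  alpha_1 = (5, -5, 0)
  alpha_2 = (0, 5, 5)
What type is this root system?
Compute the Cartan integers a_ij = 2(alpha_i, alpha_j)/(alpha_j, alpha_j); the resulting 2x2 Cartan matrix is
[[2, -1], [-1, 2]].
All simple roots have the same length, so the diagram is simply laced. The associated Dynkin diagram is a chain of 2 nodes with single edges (A_2), so the type is A_2 (the algebra sl(3)).

A_2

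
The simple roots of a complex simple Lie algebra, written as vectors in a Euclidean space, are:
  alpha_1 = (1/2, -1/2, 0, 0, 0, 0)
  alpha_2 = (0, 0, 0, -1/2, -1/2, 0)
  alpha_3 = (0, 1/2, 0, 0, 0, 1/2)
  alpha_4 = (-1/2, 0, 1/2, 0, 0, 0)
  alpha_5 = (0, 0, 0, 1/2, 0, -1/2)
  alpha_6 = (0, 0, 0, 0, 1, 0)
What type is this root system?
C6

Compute the Cartan integers a_ij = 2(alpha_i, alpha_j)/(alpha_j, alpha_j); the resulting 6x6 Cartan matrix is
[[2, 0, -1, -1, 0, 0], [0, 2, 0, 0, -1, -1], [-1, 0, 2, 0, -1, 0], [-1, 0, 0, 2, 0, 0], [0, -1, -1, 0, 2, 0], [0, -2, 0, 0, 0, 2]].
The roots have two lengths (squared-length ratio 2:1); the short ones are alpha_{1,2,3,4,5}. The associated Dynkin diagram is a chain of 6 nodes with a double edge at one end; the terminal node there is the unique long simple root (C_6), so the type is C_6 (the algebra sp(12)).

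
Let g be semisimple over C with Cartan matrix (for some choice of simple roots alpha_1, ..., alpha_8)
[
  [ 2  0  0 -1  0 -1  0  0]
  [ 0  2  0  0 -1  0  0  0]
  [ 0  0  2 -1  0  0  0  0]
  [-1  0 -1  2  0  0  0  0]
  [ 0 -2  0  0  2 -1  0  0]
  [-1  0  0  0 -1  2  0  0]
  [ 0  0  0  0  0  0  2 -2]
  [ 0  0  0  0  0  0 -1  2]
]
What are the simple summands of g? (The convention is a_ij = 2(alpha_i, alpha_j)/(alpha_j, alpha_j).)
The diagram associated to this matrix has two connected components: the simple roots {alpha_7, alpha_8} form a chain of 2 nodes with a double edge at one end; the terminal node there is the unique short simple root (B_2), and {alpha_1, alpha_2, alpha_3, alpha_4, alpha_5, alpha_6} form a chain of 6 nodes with a double edge at one end; the terminal node there is the unique short simple root (B_6). A semisimple Lie algebra decomposes uniquely as the direct sum of simple ideals, one per connected component of its Dynkin diagram, so g ≅ B_2 ⊕ B_6 (dimension 10 + 78 = 88).

B_2 + B_6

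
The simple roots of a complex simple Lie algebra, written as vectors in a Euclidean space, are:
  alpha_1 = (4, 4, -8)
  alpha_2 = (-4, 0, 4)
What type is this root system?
type G_2

Compute the Cartan integers a_ij = 2(alpha_i, alpha_j)/(alpha_j, alpha_j); the resulting 2x2 Cartan matrix is
[[2, -3], [-1, 2]].
The roots have two lengths (squared-length ratio 3:1); the short ones are alpha_{2}. The associated Dynkin diagram is two nodes joined by a triple edge (G_2), so the type is G_2.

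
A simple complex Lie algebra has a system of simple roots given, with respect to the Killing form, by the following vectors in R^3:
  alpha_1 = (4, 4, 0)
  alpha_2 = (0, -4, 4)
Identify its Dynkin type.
A_2 (sl(3))

Compute the Cartan integers a_ij = 2(alpha_i, alpha_j)/(alpha_j, alpha_j); the resulting 2x2 Cartan matrix is
[[2, -1], [-1, 2]].
All simple roots have the same length, so the diagram is simply laced. The associated Dynkin diagram is a chain of 2 nodes with single edges (A_2), so the type is A_2 (the algebra sl(3)).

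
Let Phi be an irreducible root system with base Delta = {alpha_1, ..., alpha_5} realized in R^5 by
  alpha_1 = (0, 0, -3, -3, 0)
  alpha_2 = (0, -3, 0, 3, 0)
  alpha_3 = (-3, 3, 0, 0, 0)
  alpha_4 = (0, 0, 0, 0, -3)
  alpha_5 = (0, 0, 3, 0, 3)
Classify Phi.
Compute the Cartan integers a_ij = 2(alpha_i, alpha_j)/(alpha_j, alpha_j); the resulting 5x5 Cartan matrix is
[[2, -1, 0, 0, -1], [-1, 2, -1, 0, 0], [0, -1, 2, 0, 0], [0, 0, 0, 2, -1], [-1, 0, 0, -2, 2]].
The roots have two lengths (squared-length ratio 2:1); the short ones are alpha_{4}. The associated Dynkin diagram is a chain of 5 nodes with a double edge at one end; the terminal node there is the unique short simple root (B_5), so the type is B_5 (the algebra so(11)).

B5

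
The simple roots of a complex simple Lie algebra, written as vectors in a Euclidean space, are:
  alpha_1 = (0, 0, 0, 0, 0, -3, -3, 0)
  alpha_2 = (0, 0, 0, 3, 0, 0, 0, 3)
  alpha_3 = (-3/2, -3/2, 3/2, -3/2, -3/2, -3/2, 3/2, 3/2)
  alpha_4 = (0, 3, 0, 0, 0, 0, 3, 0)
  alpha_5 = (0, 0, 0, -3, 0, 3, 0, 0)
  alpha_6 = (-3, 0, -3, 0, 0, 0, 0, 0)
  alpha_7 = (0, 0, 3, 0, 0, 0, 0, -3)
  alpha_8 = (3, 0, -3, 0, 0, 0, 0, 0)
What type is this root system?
Compute the Cartan integers a_ij = 2(alpha_i, alpha_j)/(alpha_j, alpha_j); the resulting 8x8 Cartan matrix is
[[2, 0, 0, -1, -1, 0, 0, 0], [0, 2, 0, 0, -1, 0, -1, 0], [0, 0, 2, 0, 0, 0, 0, -1], [-1, 0, 0, 2, 0, 0, 0, 0], [-1, -1, 0, 0, 2, 0, 0, 0], [0, 0, 0, 0, 0, 2, -1, 0], [0, -1, 0, 0, 0, -1, 2, -1], [0, 0, -1, 0, 0, 0, -1, 2]].
All simple roots have the same length, so the diagram is simply laced. The associated Dynkin diagram is a chain of 7 nodes with one extra node attached to the third node from one end (E_8), so the type is E_8.

E_8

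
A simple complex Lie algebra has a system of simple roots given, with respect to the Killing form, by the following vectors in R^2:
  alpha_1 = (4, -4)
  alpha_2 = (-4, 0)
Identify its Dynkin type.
Compute the Cartan integers a_ij = 2(alpha_i, alpha_j)/(alpha_j, alpha_j); the resulting 2x2 Cartan matrix is
[[2, -2], [-1, 2]].
The roots have two lengths (squared-length ratio 2:1); the short ones are alpha_{2}. The associated Dynkin diagram is a chain of 2 nodes with a double edge at one end; the terminal node there is the unique short simple root (B_2), so the type is B_2 (the algebra so(5)).

B_2 (so(5))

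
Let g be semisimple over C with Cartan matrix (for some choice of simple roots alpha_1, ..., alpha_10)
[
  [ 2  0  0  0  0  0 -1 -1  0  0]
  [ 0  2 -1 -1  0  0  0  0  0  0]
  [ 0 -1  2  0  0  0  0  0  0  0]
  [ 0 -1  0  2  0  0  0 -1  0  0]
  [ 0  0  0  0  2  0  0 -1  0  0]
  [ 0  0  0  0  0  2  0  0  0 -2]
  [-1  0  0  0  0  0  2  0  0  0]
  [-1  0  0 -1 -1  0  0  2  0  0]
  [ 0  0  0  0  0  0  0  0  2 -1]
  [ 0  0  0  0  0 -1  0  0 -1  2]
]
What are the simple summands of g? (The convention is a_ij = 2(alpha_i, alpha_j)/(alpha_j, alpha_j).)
The diagram associated to this matrix has two connected components: the simple roots {alpha_6, alpha_9, alpha_10} form a chain of 3 nodes with a double edge at one end; the terminal node there is the unique long simple root (C_3), and {alpha_1, alpha_2, alpha_3, alpha_4, alpha_5, alpha_7, alpha_8} form a chain of 6 nodes with one extra node attached to the third node from one end (E_7). A semisimple Lie algebra decomposes uniquely as the direct sum of simple ideals, one per connected component of its Dynkin diagram, so g ≅ C_3 ⊕ E_7 (dimension 21 + 133 = 154).

C_3 + E_7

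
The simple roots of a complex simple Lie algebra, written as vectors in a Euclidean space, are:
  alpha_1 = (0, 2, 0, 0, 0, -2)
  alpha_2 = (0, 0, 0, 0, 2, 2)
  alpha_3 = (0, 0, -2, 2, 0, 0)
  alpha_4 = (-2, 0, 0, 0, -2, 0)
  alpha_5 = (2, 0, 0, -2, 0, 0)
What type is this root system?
A_5 (sl(6))

Compute the Cartan integers a_ij = 2(alpha_i, alpha_j)/(alpha_j, alpha_j); the resulting 5x5 Cartan matrix is
[[2, -1, 0, 0, 0], [-1, 2, 0, -1, 0], [0, 0, 2, 0, -1], [0, -1, 0, 2, -1], [0, 0, -1, -1, 2]].
All simple roots have the same length, so the diagram is simply laced. The associated Dynkin diagram is a chain of 5 nodes with single edges (A_5), so the type is A_5 (the algebra sl(6)).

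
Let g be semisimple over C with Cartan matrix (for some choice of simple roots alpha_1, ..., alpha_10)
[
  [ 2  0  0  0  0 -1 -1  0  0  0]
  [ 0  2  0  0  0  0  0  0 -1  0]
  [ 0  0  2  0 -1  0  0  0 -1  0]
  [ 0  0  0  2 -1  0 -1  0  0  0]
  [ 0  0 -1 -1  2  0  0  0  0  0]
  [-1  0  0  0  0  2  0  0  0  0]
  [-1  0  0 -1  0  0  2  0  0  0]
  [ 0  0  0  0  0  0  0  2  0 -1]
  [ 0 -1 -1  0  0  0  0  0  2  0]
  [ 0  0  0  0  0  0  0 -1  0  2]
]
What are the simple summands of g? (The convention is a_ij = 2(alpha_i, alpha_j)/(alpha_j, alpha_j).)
The diagram associated to this matrix has two connected components: the simple roots {alpha_8, alpha_10} form a chain of 2 nodes with single edges (A_2), and {alpha_1, alpha_2, alpha_3, alpha_4, alpha_5, alpha_6, alpha_7, alpha_9} form a chain of 8 nodes with single edges (A_8). A semisimple Lie algebra decomposes uniquely as the direct sum of simple ideals, one per connected component of its Dynkin diagram, so g ≅ A_2 ⊕ A_8 (dimension 8 + 80 = 88).

type A_2 ⊕ type A_8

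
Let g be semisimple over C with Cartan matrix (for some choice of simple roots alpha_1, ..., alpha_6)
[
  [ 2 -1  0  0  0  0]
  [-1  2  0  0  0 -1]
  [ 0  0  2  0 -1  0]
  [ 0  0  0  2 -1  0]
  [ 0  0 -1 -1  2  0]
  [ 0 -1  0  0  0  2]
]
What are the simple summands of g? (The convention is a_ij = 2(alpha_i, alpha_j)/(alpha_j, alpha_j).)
A3 + A3

The diagram associated to this matrix has two connected components: the simple roots {alpha_3, alpha_4, alpha_5} form a chain of 3 nodes with single edges (A_3), and {alpha_1, alpha_2, alpha_6} form a chain of 3 nodes with single edges (A_3). A semisimple Lie algebra decomposes uniquely as the direct sum of simple ideals, one per connected component of its Dynkin diagram, so g ≅ A_3 ⊕ A_3 (dimension 15 + 15 = 30).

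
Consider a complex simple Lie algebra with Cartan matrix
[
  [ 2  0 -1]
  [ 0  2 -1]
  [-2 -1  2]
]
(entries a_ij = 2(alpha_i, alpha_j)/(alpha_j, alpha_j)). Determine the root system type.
The matrix has rank 3 with 2's on the diagonal. Reading the off-diagonal entries as Dynkin edges (a single edge where a_ij = a_ji = -1; a double or triple edge where a_ij * a_ji = 2 or 3), the diagram is a chain of 3 nodes with a double edge at one end; the terminal node there is the unique short simple root (B_3). One simple-root ordering that puts it in standard form is (alpha_2, alpha_3, alpha_1). So the algebra is type B_3, i.e. so(7).

type B_3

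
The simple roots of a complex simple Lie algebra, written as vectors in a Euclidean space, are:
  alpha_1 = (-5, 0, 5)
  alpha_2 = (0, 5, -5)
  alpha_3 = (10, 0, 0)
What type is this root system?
Compute the Cartan integers a_ij = 2(alpha_i, alpha_j)/(alpha_j, alpha_j); the resulting 3x3 Cartan matrix is
[[2, -1, -1], [-1, 2, 0], [-2, 0, 2]].
The roots have two lengths (squared-length ratio 2:1); the short ones are alpha_{1,2}. The associated Dynkin diagram is a chain of 3 nodes with a double edge at one end; the terminal node there is the unique long simple root (C_3), so the type is C_3 (the algebra sp(6)).

type C_3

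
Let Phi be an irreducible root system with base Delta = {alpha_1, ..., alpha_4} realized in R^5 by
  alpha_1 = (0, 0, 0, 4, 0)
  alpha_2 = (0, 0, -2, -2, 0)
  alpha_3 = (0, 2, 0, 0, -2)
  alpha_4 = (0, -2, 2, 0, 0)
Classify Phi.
Compute the Cartan integers a_ij = 2(alpha_i, alpha_j)/(alpha_j, alpha_j); the resulting 4x4 Cartan matrix is
[[2, -2, 0, 0], [-1, 2, 0, -1], [0, 0, 2, -1], [0, -1, -1, 2]].
The roots have two lengths (squared-length ratio 2:1); the short ones are alpha_{2,3,4}. The associated Dynkin diagram is a chain of 4 nodes with a double edge at one end; the terminal node there is the unique long simple root (C_4), so the type is C_4 (the algebra sp(8)).

type C_4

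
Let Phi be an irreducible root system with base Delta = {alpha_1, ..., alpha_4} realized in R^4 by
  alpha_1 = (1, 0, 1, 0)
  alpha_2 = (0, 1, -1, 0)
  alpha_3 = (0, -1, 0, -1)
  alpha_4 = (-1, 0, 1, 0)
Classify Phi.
D4

Compute the Cartan integers a_ij = 2(alpha_i, alpha_j)/(alpha_j, alpha_j); the resulting 4x4 Cartan matrix is
[[2, -1, 0, 0], [-1, 2, -1, -1], [0, -1, 2, 0], [0, -1, 0, 2]].
All simple roots have the same length, so the diagram is simply laced. The associated Dynkin diagram is a chain of 2 nodes with a fork of two nodes at one end (D_4), so the type is D_4 (the algebra so(8)).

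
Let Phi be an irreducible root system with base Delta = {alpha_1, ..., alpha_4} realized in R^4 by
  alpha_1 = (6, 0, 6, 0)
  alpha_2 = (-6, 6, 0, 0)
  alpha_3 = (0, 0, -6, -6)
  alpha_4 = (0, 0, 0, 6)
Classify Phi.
Compute the Cartan integers a_ij = 2(alpha_i, alpha_j)/(alpha_j, alpha_j); the resulting 4x4 Cartan matrix is
[[2, -1, -1, 0], [-1, 2, 0, 0], [-1, 0, 2, -2], [0, 0, -1, 2]].
The roots have two lengths (squared-length ratio 2:1); the short ones are alpha_{4}. The associated Dynkin diagram is a chain of 4 nodes with a double edge at one end; the terminal node there is the unique short simple root (B_4), so the type is B_4 (the algebra so(9)).

B_4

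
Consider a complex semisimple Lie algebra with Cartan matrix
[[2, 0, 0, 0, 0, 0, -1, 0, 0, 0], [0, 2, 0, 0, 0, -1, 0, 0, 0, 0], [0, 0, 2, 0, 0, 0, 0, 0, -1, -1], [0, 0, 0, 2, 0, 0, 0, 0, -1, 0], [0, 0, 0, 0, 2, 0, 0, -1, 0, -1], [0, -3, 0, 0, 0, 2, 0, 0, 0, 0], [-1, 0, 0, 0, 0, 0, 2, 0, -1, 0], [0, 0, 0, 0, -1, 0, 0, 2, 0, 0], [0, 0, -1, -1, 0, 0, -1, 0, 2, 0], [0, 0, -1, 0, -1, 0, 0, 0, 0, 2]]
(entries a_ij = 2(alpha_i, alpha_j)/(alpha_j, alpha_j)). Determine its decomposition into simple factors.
E_8 ⊕ G_2

The diagram associated to this matrix has two connected components: the simple roots {alpha_1, alpha_3, alpha_4, alpha_5, alpha_7, alpha_8, alpha_9, alpha_10} form a chain of 7 nodes with one extra node attached to the third node from one end (E_8), and {alpha_2, alpha_6} form two nodes joined by a triple edge (G_2). A semisimple Lie algebra decomposes uniquely as the direct sum of simple ideals, one per connected component of its Dynkin diagram, so g ≅ E_8 ⊕ G_2 (dimension 248 + 14 = 262).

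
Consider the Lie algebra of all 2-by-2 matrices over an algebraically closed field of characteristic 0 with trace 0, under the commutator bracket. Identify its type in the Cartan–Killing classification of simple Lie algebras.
This is sl(2), which has dimension 2^2 - 1 = 3 and rank 2 - 1 = 1 (a Cartan subalgebra is the diagonal traceless matrices). In the classification of classical Lie algebras, the special linear algebra sl(n+1) has type A_n; here n = 1, so the Dynkin diagram is a chain of 1 nodes with single edges (A_1). Hence the type is A_1.

A1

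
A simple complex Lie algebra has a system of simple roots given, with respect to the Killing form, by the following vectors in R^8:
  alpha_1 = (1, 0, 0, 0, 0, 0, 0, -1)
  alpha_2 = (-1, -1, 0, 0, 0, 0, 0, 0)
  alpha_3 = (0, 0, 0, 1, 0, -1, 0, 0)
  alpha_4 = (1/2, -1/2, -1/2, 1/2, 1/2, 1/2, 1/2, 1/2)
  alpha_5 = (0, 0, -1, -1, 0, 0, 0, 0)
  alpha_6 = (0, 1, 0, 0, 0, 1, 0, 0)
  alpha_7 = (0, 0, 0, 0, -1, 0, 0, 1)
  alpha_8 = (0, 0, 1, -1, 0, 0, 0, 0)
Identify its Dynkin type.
Compute the Cartan integers a_ij = 2(alpha_i, alpha_j)/(alpha_j, alpha_j); the resulting 8x8 Cartan matrix is
[[2, -1, 0, 0, 0, 0, -1, 0], [-1, 2, 0, 0, 0, -1, 0, 0], [0, 0, 2, 0, -1, -1, 0, -1], [0, 0, 0, 2, 0, 0, 0, -1], [0, 0, -1, 0, 2, 0, 0, 0], [0, -1, -1, 0, 0, 2, 0, 0], [-1, 0, 0, 0, 0, 0, 2, 0], [0, 0, -1, -1, 0, 0, 0, 2]].
All simple roots have the same length, so the diagram is simply laced. The associated Dynkin diagram is a chain of 7 nodes with one extra node attached to the third node from one end (E_8), so the type is E_8.

type E_8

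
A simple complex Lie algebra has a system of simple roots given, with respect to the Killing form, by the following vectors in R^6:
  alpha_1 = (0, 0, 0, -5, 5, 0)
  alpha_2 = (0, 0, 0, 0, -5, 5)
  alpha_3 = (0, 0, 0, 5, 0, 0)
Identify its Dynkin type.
B_3 (so(7))

Compute the Cartan integers a_ij = 2(alpha_i, alpha_j)/(alpha_j, alpha_j); the resulting 3x3 Cartan matrix is
[[2, -1, -2], [-1, 2, 0], [-1, 0, 2]].
The roots have two lengths (squared-length ratio 2:1); the short ones are alpha_{3}. The associated Dynkin diagram is a chain of 3 nodes with a double edge at one end; the terminal node there is the unique short simple root (B_3), so the type is B_3 (the algebra so(7)).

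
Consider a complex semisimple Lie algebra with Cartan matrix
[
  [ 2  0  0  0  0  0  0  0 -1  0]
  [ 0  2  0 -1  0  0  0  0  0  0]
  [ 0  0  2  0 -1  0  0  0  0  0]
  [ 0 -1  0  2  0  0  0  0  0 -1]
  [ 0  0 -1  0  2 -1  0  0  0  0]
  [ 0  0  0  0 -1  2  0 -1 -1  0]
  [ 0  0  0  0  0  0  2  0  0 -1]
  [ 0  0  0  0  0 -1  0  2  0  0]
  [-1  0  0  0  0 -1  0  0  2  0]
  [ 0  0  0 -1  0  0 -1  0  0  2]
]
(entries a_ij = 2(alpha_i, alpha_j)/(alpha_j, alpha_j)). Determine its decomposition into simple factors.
The diagram associated to this matrix has two connected components: the simple roots {alpha_2, alpha_4, alpha_7, alpha_10} form a chain of 4 nodes with single edges (A_4), and {alpha_1, alpha_3, alpha_5, alpha_6, alpha_8, alpha_9} form a chain of 5 nodes with one extra node attached to the third node from one end (E_6). A semisimple Lie algebra decomposes uniquely as the direct sum of simple ideals, one per connected component of its Dynkin diagram, so g ≅ A_4 ⊕ E_6 (dimension 24 + 78 = 102).

A4 ⊕ E6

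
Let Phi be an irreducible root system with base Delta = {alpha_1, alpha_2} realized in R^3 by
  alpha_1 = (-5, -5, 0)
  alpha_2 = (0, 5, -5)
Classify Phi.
Compute the Cartan integers a_ij = 2(alpha_i, alpha_j)/(alpha_j, alpha_j); the resulting 2x2 Cartan matrix is
[[2, -1], [-1, 2]].
All simple roots have the same length, so the diagram is simply laced. The associated Dynkin diagram is a chain of 2 nodes with single edges (A_2), so the type is A_2 (the algebra sl(3)).

A_2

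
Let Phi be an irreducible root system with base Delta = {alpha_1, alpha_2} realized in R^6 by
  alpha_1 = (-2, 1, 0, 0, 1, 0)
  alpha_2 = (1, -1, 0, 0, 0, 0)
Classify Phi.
Compute the Cartan integers a_ij = 2(alpha_i, alpha_j)/(alpha_j, alpha_j); the resulting 2x2 Cartan matrix is
[[2, -3], [-1, 2]].
The roots have two lengths (squared-length ratio 3:1); the short ones are alpha_{2}. The associated Dynkin diagram is two nodes joined by a triple edge (G_2), so the type is G_2.

G_2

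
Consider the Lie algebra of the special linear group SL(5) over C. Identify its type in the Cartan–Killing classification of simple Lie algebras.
This is sl(5), which has dimension 5^2 - 1 = 24 and rank 5 - 1 = 4 (a Cartan subalgebra is the diagonal traceless matrices). In the classification of classical Lie algebras, the special linear algebra sl(n+1) has type A_n; here n = 4, so the Dynkin diagram is a chain of 4 nodes with single edges (A_4). Hence the type is A_4.

type A_4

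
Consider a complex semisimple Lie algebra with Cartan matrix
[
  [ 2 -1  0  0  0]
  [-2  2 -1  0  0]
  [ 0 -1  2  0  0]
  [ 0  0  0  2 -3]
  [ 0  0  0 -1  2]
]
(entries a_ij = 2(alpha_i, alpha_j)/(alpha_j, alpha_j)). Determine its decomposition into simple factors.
type B_3 ⊕ type G_2

The diagram associated to this matrix has two connected components: the simple roots {alpha_1, alpha_2, alpha_3} form a chain of 3 nodes with a double edge at one end; the terminal node there is the unique short simple root (B_3), and {alpha_4, alpha_5} form two nodes joined by a triple edge (G_2). A semisimple Lie algebra decomposes uniquely as the direct sum of simple ideals, one per connected component of its Dynkin diagram, so g ≅ B_3 ⊕ G_2 (dimension 21 + 14 = 35).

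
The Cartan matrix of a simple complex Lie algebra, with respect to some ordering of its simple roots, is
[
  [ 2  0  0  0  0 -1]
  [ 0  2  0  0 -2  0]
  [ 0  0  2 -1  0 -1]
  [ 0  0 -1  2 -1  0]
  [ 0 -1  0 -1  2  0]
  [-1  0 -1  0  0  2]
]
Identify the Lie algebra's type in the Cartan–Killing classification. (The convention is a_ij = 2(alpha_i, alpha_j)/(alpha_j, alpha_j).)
The matrix has rank 6 with 2's on the diagonal. Reading the off-diagonal entries as Dynkin edges (a single edge where a_ij = a_ji = -1; a double or triple edge where a_ij * a_ji = 2 or 3), the diagram is a chain of 6 nodes with a double edge at one end; the terminal node there is the unique long simple root (C_6). One simple-root ordering that puts it in standard form is (alpha_1, alpha_6, alpha_3, alpha_4, alpha_5, alpha_2). So the algebra is type C_6, i.e. sp(12).

C_6 (sp(12))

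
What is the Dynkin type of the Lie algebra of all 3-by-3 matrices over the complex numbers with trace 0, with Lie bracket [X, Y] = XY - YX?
This is sl(3), which has dimension 3^2 - 1 = 8 and rank 3 - 1 = 2 (a Cartan subalgebra is the diagonal traceless matrices). In the classification of classical Lie algebras, the special linear algebra sl(n+1) has type A_n; here n = 2, so the Dynkin diagram is a chain of 2 nodes with single edges (A_2). Hence the type is A_2.

A_2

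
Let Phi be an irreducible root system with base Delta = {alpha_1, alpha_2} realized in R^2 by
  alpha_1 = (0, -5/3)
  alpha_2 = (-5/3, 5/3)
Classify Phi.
type B_2

Compute the Cartan integers a_ij = 2(alpha_i, alpha_j)/(alpha_j, alpha_j); the resulting 2x2 Cartan matrix is
[[2, -1], [-2, 2]].
The roots have two lengths (squared-length ratio 2:1); the short ones are alpha_{1}. The associated Dynkin diagram is a chain of 2 nodes with a double edge at one end; the terminal node there is the unique short simple root (B_2), so the type is B_2 (the algebra so(5)).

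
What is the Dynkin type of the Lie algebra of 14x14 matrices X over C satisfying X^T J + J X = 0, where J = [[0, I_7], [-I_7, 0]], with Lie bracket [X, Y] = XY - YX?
C_7

This is sp(14), which has dimension 14(14+1)/2 = 105 and rank 14/2 = 7. In the classification of classical Lie algebras, the symplectic algebra sp(2n) has type C_n; here n = 7, so the Dynkin diagram is a chain of 7 nodes with a double edge at one end; the terminal node there is the unique long simple root (C_7). Hence the type is C_7.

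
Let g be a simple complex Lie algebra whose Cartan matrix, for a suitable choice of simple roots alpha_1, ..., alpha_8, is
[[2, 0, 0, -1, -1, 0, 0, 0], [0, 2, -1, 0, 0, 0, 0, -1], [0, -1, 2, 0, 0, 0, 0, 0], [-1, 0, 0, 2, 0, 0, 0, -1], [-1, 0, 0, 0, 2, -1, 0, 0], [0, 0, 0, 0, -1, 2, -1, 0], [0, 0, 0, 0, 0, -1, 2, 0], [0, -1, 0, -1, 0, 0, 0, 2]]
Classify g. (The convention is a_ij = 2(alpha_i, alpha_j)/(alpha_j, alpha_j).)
The matrix has rank 8 with 2's on the diagonal. Reading the off-diagonal entries as Dynkin edges (a single edge where a_ij = a_ji = -1; a double or triple edge where a_ij * a_ji = 2 or 3), the diagram is a chain of 8 nodes with single edges (A_8). One simple-root ordering that puts it in standard form is (alpha_7, alpha_6, alpha_5, alpha_1, alpha_4, alpha_8, alpha_2, alpha_3). So the algebra is type A_8, i.e. sl(9).

A_8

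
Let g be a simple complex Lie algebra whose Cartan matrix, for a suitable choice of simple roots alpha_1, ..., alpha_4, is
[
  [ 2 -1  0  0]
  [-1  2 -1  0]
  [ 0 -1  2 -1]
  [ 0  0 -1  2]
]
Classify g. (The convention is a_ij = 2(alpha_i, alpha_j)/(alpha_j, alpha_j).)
The matrix has rank 4 with 2's on the diagonal. Reading the off-diagonal entries as Dynkin edges (a single edge where a_ij = a_ji = -1; a double or triple edge where a_ij * a_ji = 2 or 3), the diagram is a chain of 4 nodes with single edges (A_4). One simple-root ordering that puts it in standard form is (alpha_1, alpha_2, alpha_3, alpha_4). So the algebra is type A_4, i.e. sl(5).

A_4 (sl(5))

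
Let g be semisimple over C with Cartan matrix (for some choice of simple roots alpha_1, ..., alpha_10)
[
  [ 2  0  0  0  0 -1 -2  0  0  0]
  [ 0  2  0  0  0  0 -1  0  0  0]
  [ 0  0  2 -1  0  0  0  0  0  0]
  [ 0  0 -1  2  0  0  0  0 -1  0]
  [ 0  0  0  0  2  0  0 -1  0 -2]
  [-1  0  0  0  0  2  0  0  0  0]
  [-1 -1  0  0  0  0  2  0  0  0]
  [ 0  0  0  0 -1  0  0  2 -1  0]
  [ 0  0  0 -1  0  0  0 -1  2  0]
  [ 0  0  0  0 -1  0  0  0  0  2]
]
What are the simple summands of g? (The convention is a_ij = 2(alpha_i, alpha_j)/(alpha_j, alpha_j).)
The diagram associated to this matrix has two connected components: the simple roots {alpha_3, alpha_4, alpha_5, alpha_8, alpha_9, alpha_10} form a chain of 6 nodes with a double edge at one end; the terminal node there is the unique short simple root (B_6), and {alpha_1, alpha_2, alpha_6, alpha_7} form a chain of 4 nodes with a double edge between the middle two (F_4). A semisimple Lie algebra decomposes uniquely as the direct sum of simple ideals, one per connected component of its Dynkin diagram, so g ≅ B_6 ⊕ F_4 (dimension 78 + 52 = 130).

B_6 + F_4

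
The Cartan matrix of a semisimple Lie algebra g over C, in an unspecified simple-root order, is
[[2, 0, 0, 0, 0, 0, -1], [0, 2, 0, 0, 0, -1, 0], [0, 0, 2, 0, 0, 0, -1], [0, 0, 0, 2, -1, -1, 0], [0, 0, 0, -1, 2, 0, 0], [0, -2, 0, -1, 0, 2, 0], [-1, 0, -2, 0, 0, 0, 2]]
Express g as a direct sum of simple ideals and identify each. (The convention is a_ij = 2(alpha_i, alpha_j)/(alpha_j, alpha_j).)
type B_3 ⊕ type B_4

The diagram associated to this matrix has two connected components: the simple roots {alpha_1, alpha_3, alpha_7} form a chain of 3 nodes with a double edge at one end; the terminal node there is the unique short simple root (B_3), and {alpha_2, alpha_4, alpha_5, alpha_6} form a chain of 4 nodes with a double edge at one end; the terminal node there is the unique short simple root (B_4). A semisimple Lie algebra decomposes uniquely as the direct sum of simple ideals, one per connected component of its Dynkin diagram, so g ≅ B_3 ⊕ B_4 (dimension 21 + 36 = 57).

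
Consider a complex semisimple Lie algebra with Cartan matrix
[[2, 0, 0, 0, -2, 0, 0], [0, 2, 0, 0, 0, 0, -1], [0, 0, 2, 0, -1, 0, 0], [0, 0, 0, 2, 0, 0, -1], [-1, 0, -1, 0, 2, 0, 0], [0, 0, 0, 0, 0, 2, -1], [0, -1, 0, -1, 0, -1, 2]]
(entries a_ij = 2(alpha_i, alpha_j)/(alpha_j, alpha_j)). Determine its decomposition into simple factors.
The diagram associated to this matrix has two connected components: the simple roots {alpha_1, alpha_3, alpha_5} form a chain of 3 nodes with a double edge at one end; the terminal node there is the unique long simple root (C_3), and {alpha_2, alpha_4, alpha_6, alpha_7} form a chain of 2 nodes with a fork of two nodes at one end (D_4). A semisimple Lie algebra decomposes uniquely as the direct sum of simple ideals, one per connected component of its Dynkin diagram, so g ≅ C_3 ⊕ D_4 (dimension 21 + 28 = 49).

C3 + D4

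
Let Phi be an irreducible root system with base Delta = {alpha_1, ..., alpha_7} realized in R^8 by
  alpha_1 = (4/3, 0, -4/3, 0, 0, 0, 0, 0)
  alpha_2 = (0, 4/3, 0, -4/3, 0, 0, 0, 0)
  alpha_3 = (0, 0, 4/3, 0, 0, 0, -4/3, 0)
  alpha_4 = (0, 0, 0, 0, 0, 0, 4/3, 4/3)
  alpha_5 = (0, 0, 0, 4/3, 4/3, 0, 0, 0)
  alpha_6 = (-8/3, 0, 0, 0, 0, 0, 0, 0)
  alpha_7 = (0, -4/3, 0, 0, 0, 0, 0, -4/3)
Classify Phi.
C7

Compute the Cartan integers a_ij = 2(alpha_i, alpha_j)/(alpha_j, alpha_j); the resulting 7x7 Cartan matrix is
[[2, 0, -1, 0, 0, -1, 0], [0, 2, 0, 0, -1, 0, -1], [-1, 0, 2, -1, 0, 0, 0], [0, 0, -1, 2, 0, 0, -1], [0, -1, 0, 0, 2, 0, 0], [-2, 0, 0, 0, 0, 2, 0], [0, -1, 0, -1, 0, 0, 2]].
The roots have two lengths (squared-length ratio 2:1); the short ones are alpha_{1,2,3,4,5,7}. The associated Dynkin diagram is a chain of 7 nodes with a double edge at one end; the terminal node there is the unique long simple root (C_7), so the type is C_7 (the algebra sp(14)).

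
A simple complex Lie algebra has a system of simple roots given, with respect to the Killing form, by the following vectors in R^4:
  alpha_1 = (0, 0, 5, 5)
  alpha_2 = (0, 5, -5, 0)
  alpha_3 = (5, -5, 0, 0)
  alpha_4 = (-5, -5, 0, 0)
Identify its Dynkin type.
Compute the Cartan integers a_ij = 2(alpha_i, alpha_j)/(alpha_j, alpha_j); the resulting 4x4 Cartan matrix is
[[2, -1, 0, 0], [-1, 2, -1, -1], [0, -1, 2, 0], [0, -1, 0, 2]].
All simple roots have the same length, so the diagram is simply laced. The associated Dynkin diagram is a chain of 2 nodes with a fork of two nodes at one end (D_4), so the type is D_4 (the algebra so(8)).

D_4 (so(8))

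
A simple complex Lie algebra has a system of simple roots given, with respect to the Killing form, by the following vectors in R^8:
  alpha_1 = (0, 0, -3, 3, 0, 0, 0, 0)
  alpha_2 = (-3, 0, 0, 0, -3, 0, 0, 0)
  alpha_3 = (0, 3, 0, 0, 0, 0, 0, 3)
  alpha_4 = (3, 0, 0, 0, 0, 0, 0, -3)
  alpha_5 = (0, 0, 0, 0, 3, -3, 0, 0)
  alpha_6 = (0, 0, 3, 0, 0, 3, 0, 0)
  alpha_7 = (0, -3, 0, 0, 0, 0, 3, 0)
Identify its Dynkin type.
Compute the Cartan integers a_ij = 2(alpha_i, alpha_j)/(alpha_j, alpha_j); the resulting 7x7 Cartan matrix is
[[2, 0, 0, 0, 0, -1, 0], [0, 2, 0, -1, -1, 0, 0], [0, 0, 2, -1, 0, 0, -1], [0, -1, -1, 2, 0, 0, 0], [0, -1, 0, 0, 2, -1, 0], [-1, 0, 0, 0, -1, 2, 0], [0, 0, -1, 0, 0, 0, 2]].
All simple roots have the same length, so the diagram is simply laced. The associated Dynkin diagram is a chain of 7 nodes with single edges (A_7), so the type is A_7 (the algebra sl(8)).

type A_7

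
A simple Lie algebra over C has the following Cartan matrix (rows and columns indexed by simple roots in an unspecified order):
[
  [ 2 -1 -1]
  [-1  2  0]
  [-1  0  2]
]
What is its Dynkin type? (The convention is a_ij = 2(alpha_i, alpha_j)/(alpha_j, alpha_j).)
The matrix has rank 3 with 2's on the diagonal. Reading the off-diagonal entries as Dynkin edges (a single edge where a_ij = a_ji = -1; a double or triple edge where a_ij * a_ji = 2 or 3), the diagram is a chain of 3 nodes with single edges (A_3). One simple-root ordering that puts it in standard form is (alpha_3, alpha_1, alpha_2). So the algebra is type A_3, i.e. sl(4).

type A_3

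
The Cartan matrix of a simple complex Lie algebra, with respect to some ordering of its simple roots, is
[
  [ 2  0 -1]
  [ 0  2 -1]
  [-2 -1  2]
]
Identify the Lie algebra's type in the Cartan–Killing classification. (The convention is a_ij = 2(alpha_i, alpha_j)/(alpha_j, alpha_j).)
B3

The matrix has rank 3 with 2's on the diagonal. Reading the off-diagonal entries as Dynkin edges (a single edge where a_ij = a_ji = -1; a double or triple edge where a_ij * a_ji = 2 or 3), the diagram is a chain of 3 nodes with a double edge at one end; the terminal node there is the unique short simple root (B_3). One simple-root ordering that puts it in standard form is (alpha_2, alpha_3, alpha_1). So the algebra is type B_3, i.e. so(7).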